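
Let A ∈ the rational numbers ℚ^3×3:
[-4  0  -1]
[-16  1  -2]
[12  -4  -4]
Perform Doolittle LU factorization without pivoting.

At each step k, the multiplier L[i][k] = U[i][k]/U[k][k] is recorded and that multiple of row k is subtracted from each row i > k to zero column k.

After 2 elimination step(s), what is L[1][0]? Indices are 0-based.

L[1][0] = 4

Step 1: pivot at (0,0) is -4.
  row1 ← row1 − (4)·row0  ⇒  L[1][0]=4, U row1=(0, 1, 2)
  row2 ← row2 − (-3)·row0  ⇒  L[2][0]=-3, U row2=(0, -4, -7)
Step 2: pivot at (1,1) is 1.
  row2 ← row2 − (-4)·row1  ⇒  L[2][1]=-4, U row2=(0, 0, 1)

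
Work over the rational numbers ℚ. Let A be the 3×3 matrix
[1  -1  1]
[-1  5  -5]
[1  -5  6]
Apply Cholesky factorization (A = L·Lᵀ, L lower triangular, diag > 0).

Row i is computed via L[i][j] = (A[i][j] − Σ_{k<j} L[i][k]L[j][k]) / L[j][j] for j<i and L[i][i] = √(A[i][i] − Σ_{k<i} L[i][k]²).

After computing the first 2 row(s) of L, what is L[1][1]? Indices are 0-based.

Step 1: L[0][0] = √(1) = 1.
  L[1][0] = (-1) / L[0][0] = -1.
Step 2: L[1][1] = √(4) = 2.

L[1][1] = 2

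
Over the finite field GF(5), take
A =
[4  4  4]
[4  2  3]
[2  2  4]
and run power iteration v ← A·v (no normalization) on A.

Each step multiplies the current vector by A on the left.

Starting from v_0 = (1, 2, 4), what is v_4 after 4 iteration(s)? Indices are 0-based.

v_0 = (1, 2, 4).
v_1 = A·v_0 = (3, 0, 2).
v_2 = A·v_1 = (0, 3, 4).
v_3 = A·v_2 = (3, 3, 2).
v_4 = A·v_3 = (2, 4, 0).

v_4 = (2, 4, 0)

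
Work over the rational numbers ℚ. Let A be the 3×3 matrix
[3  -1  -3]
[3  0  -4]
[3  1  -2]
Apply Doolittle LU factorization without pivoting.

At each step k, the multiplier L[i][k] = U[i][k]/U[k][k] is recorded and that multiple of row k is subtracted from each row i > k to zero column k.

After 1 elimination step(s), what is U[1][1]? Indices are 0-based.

U[1][1] = 1

k=0: U[0][0]=3
  eliminate (1,0): mult=1, new row 1: (0, 1, -1); set L[1][0]=1
  eliminate (2,0): mult=1, new row 2: (0, 2, 1); set L[2][0]=1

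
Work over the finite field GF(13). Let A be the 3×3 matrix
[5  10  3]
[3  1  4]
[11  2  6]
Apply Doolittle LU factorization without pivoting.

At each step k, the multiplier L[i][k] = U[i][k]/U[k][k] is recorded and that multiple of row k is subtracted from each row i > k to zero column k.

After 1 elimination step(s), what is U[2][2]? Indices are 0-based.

U[2][2] = 2

k=0: U[0][0]=5
  eliminate (1,0): mult=11, new row 1: (0, 8, 10); set L[1][0]=11
  eliminate (2,0): mult=10, new row 2: (0, 6, 2); set L[2][0]=10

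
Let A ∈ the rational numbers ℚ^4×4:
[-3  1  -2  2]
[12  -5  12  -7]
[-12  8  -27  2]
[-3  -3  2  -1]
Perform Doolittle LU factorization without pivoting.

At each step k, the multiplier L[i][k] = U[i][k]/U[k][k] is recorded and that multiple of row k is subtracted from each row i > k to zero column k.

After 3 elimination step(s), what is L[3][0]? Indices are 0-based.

k=0: U[0][0]=-3
  eliminate (1,0): mult=-4, new row 1: (0, -1, 4, 1); set L[1][0]=-4
  eliminate (2,0): mult=4, new row 2: (0, 4, -19, -6); set L[2][0]=4
  eliminate (3,0): mult=1, new row 3: (0, -4, 4, -3); set L[3][0]=1
k=1: U[1][1]=-1
  eliminate (2,1): mult=-4, new row 2: (0, 0, -3, -2); set L[2][1]=-4
  eliminate (3,1): mult=4, new row 3: (0, 0, -12, -7); set L[3][1]=4
k=2: U[2][2]=-3
  eliminate (3,2): mult=4, new row 3: (0, 0, 0, 1); set L[3][2]=4

L[3][0] = 1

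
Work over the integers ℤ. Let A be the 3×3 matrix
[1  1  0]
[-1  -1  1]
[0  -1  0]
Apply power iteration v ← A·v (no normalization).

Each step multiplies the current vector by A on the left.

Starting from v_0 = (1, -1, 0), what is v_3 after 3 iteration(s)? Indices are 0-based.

v_0 = (1, -1, 0).
v_1 = A·v_0 = (0, 0, 1).
v_2 = A·v_1 = (0, 1, 0).
v_3 = A·v_2 = (1, -1, -1).

v_3 = (1, -1, -1)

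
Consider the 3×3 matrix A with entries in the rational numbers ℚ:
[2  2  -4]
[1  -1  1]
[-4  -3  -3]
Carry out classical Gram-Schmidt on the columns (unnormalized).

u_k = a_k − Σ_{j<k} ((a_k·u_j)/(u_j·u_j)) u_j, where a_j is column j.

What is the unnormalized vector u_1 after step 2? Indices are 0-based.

u_1 = (4/7, -12/7, -1/7)

Step 1: u_0 = a_0 = (2, 1, -4).
Step 2: u_1 = a_1 − (5/7)·u_0 = (4/7, -12/7, -1/7).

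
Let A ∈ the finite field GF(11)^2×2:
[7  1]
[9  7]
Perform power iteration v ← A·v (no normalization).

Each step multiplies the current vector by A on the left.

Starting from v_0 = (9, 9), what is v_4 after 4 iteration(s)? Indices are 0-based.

v_4 = (4, 2)

v_0 = (9, 9).
v_1 = A·v_0 = (6, 1).
v_2 = A·v_1 = (10, 6).
v_3 = A·v_2 = (10, 0).
v_4 = A·v_3 = (4, 2).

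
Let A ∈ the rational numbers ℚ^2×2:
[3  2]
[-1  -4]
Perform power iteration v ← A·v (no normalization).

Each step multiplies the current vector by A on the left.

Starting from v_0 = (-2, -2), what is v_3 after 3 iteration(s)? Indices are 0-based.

v_0 = (-2, -2).
v_1 = A·v_0 = (-10, 10).
v_2 = A·v_1 = (-10, -30).
v_3 = A·v_2 = (-90, 130).

v_3 = (-90, 130)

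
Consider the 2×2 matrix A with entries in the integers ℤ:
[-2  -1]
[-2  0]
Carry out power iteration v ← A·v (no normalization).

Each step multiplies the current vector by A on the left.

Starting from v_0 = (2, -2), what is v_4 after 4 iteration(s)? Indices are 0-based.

v_4 = (56, 40)

v_0 = (2, -2).
v_1 = A·v_0 = (-2, -4).
v_2 = A·v_1 = (8, 4).
v_3 = A·v_2 = (-20, -16).
v_4 = A·v_3 = (56, 40).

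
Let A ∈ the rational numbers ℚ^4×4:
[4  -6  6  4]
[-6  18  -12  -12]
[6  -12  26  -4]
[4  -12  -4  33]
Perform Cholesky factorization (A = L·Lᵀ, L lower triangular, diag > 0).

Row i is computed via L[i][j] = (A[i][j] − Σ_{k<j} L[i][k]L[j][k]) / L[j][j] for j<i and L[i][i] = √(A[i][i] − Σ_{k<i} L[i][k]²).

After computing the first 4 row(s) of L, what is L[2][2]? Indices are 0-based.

Step 1: L[0][0] = √(4) = 2.
  L[1][0] = (-6) / L[0][0] = -3.
Step 2: L[1][1] = √(9) = 3.
  L[2][0] = (6) / L[0][0] = 3.
  L[2][1] = (-3) / L[1][1] = -1.
Step 3: L[2][2] = √(16) = 4.
  L[3][0] = (4) / L[0][0] = 2.
  L[3][1] = (-6) / L[1][1] = -2.
  L[3][2] = (-12) / L[2][2] = -3.
Step 4: L[3][3] = √(16) = 4.

L[2][2] = 4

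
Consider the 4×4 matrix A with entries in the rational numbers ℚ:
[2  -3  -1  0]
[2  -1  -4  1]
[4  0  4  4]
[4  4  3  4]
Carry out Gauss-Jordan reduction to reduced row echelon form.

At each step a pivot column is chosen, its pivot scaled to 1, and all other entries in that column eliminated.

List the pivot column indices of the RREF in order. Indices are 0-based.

[1] R0 /= 2  ⇒  (1, -3/2, -1/2, 0)
     R1 -= 2·R0  ⇒  (0, 2, -3, 1)
     R2 -= 4·R0  ⇒  (0, 6, 6, 4)
     R3 -= 4·R0  ⇒  (0, 10, 5, 4)
[2] R1 /= 2  ⇒  (0, 1, -3/2, 1/2)
     R0 -= -3/2·R1  ⇒  (1, 0, -11/4, 3/4)
     R2 -= 6·R1  ⇒  (0, 0, 15, 1)
     R3 -= 10·R1  ⇒  (0, 0, 20, -1)
[3] R2 /= 15  ⇒  (0, 0, 1, 1/15)
     R0 -= -11/4·R2  ⇒  (1, 0, 0, 14/15)
     R1 -= -3/2·R2  ⇒  (0, 1, 0, 3/5)
     R3 -= 20·R2  ⇒  (0, 0, 0, -7/3)
[4] R3 /= -7/3  ⇒  (0, 0, 0, 1)
     R0 -= 14/15·R3  ⇒  (1, 0, 0, 0)
     R1 -= 3/5·R3  ⇒  (0, 1, 0, 0)
     R2 -= 1/15·R3  ⇒  (0, 0, 1, 0)

pivot columns: 0, 1, 2, 3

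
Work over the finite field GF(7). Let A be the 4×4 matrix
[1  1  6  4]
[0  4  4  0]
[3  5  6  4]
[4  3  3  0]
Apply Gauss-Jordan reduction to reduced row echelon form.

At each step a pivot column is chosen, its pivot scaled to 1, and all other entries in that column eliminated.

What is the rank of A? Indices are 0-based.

pivot(0,0)=1: scale R0 → (1, 1, 6, 4)
  clear (2,0): R2 −= (3)R0 → (0, 2, 2, 6)
  clear (3,0): R3 −= (4)R0 → (0, 6, 0, 5)
pivot(1,1)=4: scale R1 → (0, 1, 1, 0)
  clear (0,1): R0 −= (1)R1 → (1, 0, 5, 4)
  clear (2,1): R2 −= (2)R1 → (0, 0, 0, 6)
  clear (3,1): R3 −= (6)R1 → (0, 0, 1, 5)
pivot(2,2): swap R2↔R3
pivot(2,2)=1: scale R2 → (0, 0, 1, 5)
  clear (0,2): R0 −= (5)R2 → (1, 0, 0, 0)
  clear (1,2): R1 −= (1)R2 → (0, 1, 0, 2)
pivot(3,3)=6: scale R3 → (0, 0, 0, 1)
  clear (1,3): R1 −= (2)R3 → (0, 1, 0, 0)
  clear (2,3): R2 −= (5)R3 → (0, 0, 1, 0)

rank = 4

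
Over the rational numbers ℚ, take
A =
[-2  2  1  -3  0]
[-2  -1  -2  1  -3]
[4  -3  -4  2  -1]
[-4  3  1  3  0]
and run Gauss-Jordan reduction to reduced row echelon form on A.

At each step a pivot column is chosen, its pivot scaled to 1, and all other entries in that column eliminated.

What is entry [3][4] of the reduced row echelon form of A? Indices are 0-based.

[1] R0 /= -2  ⇒  (1, -1, -1/2, 3/2, 0)
     R1 -= -2·R0  ⇒  (0, -3, -3, 4, -3)
     R2 -= 4·R0  ⇒  (0, 1, -2, -4, -1)
     R3 -= -4·R0  ⇒  (0, -1, -1, 9, 0)
[2] R1 /= -3  ⇒  (0, 1, 1, -4/3, 1)
     R0 -= -1·R1  ⇒  (1, 0, 1/2, 1/6, 1)
     R2 -= 1·R1  ⇒  (0, 0, -3, -8/3, -2)
     R3 -= -1·R1  ⇒  (0, 0, 0, 23/3, 1)
[3] R2 /= -3  ⇒  (0, 0, 1, 8/9, 2/3)
     R0 -= 1/2·R2  ⇒  (1, 0, 0, -5/18, 2/3)
     R1 -= 1·R2  ⇒  (0, 1, 0, -20/9, 1/3)
[4] R3 /= 23/3  ⇒  (0, 0, 0, 1, 3/23)
     R0 -= -5/18·R3  ⇒  (1, 0, 0, 0, 97/138)
     R1 -= -20/9·R3  ⇒  (0, 1, 0, 0, 43/69)
     R2 -= 8/9·R3  ⇒  (0, 0, 1, 0, 38/69)

M[3][4] = 3/23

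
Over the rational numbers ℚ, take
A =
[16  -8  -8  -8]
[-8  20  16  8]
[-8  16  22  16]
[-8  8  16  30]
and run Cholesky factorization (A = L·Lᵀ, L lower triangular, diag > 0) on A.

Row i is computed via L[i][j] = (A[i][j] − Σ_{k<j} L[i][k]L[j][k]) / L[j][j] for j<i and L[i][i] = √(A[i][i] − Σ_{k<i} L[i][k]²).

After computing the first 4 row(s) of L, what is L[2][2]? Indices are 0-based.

Step 1: L[0][0] = √(16) = 4.
  L[1][0] = (-8) / L[0][0] = -2.
Step 2: L[1][1] = √(16) = 4.
  L[2][0] = (-8) / L[0][0] = -2.
  L[2][1] = (12) / L[1][1] = 3.
Step 3: L[2][2] = √(9) = 3.
  L[3][0] = (-8) / L[0][0] = -2.
  L[3][1] = (4) / L[1][1] = 1.
  L[3][2] = (9) / L[2][2] = 3.
Step 4: L[3][3] = √(16) = 4.

L[2][2] = 3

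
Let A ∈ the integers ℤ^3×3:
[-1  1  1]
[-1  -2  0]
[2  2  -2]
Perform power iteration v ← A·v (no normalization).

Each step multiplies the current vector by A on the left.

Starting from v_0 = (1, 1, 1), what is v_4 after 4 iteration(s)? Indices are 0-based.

v_4 = (15, 17, -62)

v_0 = (1, 1, 1).
v_1 = A·v_0 = (1, -3, 2).
v_2 = A·v_1 = (-2, 5, -8).
v_3 = A·v_2 = (-1, -8, 22).
v_4 = A·v_3 = (15, 17, -62).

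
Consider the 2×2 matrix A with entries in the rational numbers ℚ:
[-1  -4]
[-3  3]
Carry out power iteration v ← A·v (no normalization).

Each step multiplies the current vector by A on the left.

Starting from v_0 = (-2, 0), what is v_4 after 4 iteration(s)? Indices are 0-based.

v_0 = (-2, 0).
v_1 = A·v_0 = (2, 6).
v_2 = A·v_1 = (-26, 12).
v_3 = A·v_2 = (-22, 114).
v_4 = A·v_3 = (-434, 408).

v_4 = (-434, 408)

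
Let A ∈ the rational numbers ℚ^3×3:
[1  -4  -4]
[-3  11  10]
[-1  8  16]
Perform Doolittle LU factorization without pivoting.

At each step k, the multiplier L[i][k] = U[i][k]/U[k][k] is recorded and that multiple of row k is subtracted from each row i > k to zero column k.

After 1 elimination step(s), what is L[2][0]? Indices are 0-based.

[col 0] pivot 1
  R1 -= -3*R0 → (0, -1, -2)  (L[1][0] := -3)
  R2 -= -1*R0 → (0, 4, 12)  (L[2][0] := -1)

L[2][0] = -1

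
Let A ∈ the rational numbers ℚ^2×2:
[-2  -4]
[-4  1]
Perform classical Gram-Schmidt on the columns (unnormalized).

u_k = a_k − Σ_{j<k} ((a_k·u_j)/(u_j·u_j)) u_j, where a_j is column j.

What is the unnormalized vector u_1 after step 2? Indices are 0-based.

Step 1: u_0 = a_0 = (-2, -4).
Step 2: u_1 = a_1 − (1/5)·u_0 = (-18/5, 9/5).

u_1 = (-18/5, 9/5)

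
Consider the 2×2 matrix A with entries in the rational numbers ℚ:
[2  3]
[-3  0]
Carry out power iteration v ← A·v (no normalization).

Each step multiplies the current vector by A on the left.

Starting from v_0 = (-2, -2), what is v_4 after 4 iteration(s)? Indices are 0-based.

v_0 = (-2, -2).
v_1 = A·v_0 = (-10, 6).
v_2 = A·v_1 = (-2, 30).
v_3 = A·v_2 = (86, 6).
v_4 = A·v_3 = (190, -258).

v_4 = (190, -258)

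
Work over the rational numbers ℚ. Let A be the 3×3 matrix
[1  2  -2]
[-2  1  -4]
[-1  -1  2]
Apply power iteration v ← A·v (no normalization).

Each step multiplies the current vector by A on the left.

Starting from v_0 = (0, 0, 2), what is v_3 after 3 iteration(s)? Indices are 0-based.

v_0 = (0, 0, 2).
v_1 = A·v_0 = (-4, -8, 4).
v_2 = A·v_1 = (-28, -16, 20).
v_3 = A·v_2 = (-100, -40, 84).

v_3 = (-100, -40, 84)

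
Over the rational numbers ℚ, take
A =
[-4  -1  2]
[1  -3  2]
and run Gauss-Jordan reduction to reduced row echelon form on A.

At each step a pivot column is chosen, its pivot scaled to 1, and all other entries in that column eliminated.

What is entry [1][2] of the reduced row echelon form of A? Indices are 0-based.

M[1][2] = -10/13

step 1: normalize row 0 (÷-4) = (1, 1/4, -1/2)
  row 1: subtract 1×row0 = (0, -13/4, 5/2)
step 2: normalize row 1 (÷-13/4) = (0, 1, -10/13)
  row 0: subtract 1/4×row1 = (1, 0, -4/13)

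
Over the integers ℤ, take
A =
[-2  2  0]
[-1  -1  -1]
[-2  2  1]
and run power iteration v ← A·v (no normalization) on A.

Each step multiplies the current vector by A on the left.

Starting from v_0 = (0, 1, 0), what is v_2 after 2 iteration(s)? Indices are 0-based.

v_0 = (0, 1, 0).
v_1 = A·v_0 = (2, -1, 2).
v_2 = A·v_1 = (-6, -3, -4).

v_2 = (-6, -3, -4)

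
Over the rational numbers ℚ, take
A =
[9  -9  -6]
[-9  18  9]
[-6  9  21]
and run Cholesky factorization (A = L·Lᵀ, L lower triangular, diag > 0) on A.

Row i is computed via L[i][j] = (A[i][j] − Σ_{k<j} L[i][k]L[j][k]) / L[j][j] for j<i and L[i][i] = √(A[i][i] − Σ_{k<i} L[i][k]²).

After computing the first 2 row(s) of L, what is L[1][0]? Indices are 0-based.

L[1][0] = -3

Step 1: L[0][0] = √(9) = 3.
  L[1][0] = (-9) / L[0][0] = -3.
Step 2: L[1][1] = √(9) = 3.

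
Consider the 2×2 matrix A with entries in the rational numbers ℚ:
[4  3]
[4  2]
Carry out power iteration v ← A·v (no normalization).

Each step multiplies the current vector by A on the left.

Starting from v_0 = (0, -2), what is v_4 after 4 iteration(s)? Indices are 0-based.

v_0 = (0, -2).
v_1 = A·v_0 = (-6, -4).
v_2 = A·v_1 = (-36, -32).
v_3 = A·v_2 = (-240, -208).
v_4 = A·v_3 = (-1584, -1376).

v_4 = (-1584, -1376)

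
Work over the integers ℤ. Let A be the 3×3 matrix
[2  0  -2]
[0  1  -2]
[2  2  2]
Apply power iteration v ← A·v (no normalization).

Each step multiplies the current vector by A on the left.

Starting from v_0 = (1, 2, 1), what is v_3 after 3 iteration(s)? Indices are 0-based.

v_0 = (1, 2, 1).
v_1 = A·v_0 = (0, 0, 8).
v_2 = A·v_1 = (-16, -16, 16).
v_3 = A·v_2 = (-64, -48, -32).

v_3 = (-64, -48, -32)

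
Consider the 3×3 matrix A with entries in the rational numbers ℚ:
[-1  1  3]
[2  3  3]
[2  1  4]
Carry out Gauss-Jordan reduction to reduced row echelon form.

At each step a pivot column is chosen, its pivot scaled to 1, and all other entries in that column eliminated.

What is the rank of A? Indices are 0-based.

step 1: normalize row 0 (÷-1) = (1, -1, -3)
  row 1: subtract 2×row0 = (0, 5, 9)
  row 2: subtract 2×row0 = (0, 3, 10)
step 2: normalize row 1 (÷5) = (0, 1, 9/5)
  row 0: subtract -1×row1 = (1, 0, -6/5)
  row 2: subtract 3×row1 = (0, 0, 23/5)
step 3: normalize row 2 (÷23/5) = (0, 0, 1)
  row 0: subtract -6/5×row2 = (1, 0, 0)
  row 1: subtract 9/5×row2 = (0, 1, 0)

rank = 3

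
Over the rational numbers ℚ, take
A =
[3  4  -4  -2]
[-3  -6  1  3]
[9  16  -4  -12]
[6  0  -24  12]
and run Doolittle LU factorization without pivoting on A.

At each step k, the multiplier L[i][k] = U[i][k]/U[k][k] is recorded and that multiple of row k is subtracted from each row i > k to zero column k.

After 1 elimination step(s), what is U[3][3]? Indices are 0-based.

Step 1: pivot at (0,0) is 3.
  row1 ← row1 − (-1)·row0  ⇒  L[1][0]=-1, U row1=(0, -2, -3, 1)
  row2 ← row2 − (3)·row0  ⇒  L[2][0]=3, U row2=(0, 4, 8, -6)
  row3 ← row3 − (2)·row0  ⇒  L[3][0]=2, U row3=(0, -8, -16, 16)

U[3][3] = 16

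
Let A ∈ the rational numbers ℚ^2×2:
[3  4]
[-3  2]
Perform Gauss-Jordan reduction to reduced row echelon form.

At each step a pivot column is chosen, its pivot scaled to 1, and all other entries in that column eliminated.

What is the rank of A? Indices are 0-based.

[1] R0 /= 3  ⇒  (1, 4/3)
     R1 -= -3·R0  ⇒  (0, 6)
[2] R1 /= 6  ⇒  (0, 1)
     R0 -= 4/3·R1  ⇒  (1, 0)

rank = 2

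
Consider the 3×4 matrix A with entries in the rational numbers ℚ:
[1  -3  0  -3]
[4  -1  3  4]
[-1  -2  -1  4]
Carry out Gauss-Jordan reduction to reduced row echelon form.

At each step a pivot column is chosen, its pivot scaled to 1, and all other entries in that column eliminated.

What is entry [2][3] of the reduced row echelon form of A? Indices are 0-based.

[1] R0 /= 1  ⇒  (1, -3, 0, -3)
     R1 -= 4·R0  ⇒  (0, 11, 3, 16)
     R2 -= -1·R0  ⇒  (0, -5, -1, 1)
[2] R1 /= 11  ⇒  (0, 1, 3/11, 16/11)
     R0 -= -3·R1  ⇒  (1, 0, 9/11, 15/11)
     R2 -= -5·R1  ⇒  (0, 0, 4/11, 91/11)
[3] R2 /= 4/11  ⇒  (0, 0, 1, 91/4)
     R0 -= 9/11·R2  ⇒  (1, 0, 0, -69/4)
     R1 -= 3/11·R2  ⇒  (0, 1, 0, -19/4)

M[2][3] = 91/4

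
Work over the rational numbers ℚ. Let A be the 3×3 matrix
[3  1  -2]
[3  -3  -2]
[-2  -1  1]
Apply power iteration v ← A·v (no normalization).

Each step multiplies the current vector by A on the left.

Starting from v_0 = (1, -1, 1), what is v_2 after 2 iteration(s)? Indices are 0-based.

v_0 = (1, -1, 1).
v_1 = A·v_0 = (0, 4, 0).
v_2 = A·v_1 = (4, -12, -4).

v_2 = (4, -12, -4)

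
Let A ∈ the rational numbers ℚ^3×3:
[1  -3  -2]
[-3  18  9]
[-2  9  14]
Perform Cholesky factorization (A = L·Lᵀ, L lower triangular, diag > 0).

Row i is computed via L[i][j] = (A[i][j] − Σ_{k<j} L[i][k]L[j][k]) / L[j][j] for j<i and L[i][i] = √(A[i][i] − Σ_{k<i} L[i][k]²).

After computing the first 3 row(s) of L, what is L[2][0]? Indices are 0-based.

L[2][0] = -2

Step 1: L[0][0] = √(1) = 1.
  L[1][0] = (-3) / L[0][0] = -3.
Step 2: L[1][1] = √(9) = 3.
  L[2][0] = (-2) / L[0][0] = -2.
  L[2][1] = (3) / L[1][1] = 1.
Step 3: L[2][2] = √(9) = 3.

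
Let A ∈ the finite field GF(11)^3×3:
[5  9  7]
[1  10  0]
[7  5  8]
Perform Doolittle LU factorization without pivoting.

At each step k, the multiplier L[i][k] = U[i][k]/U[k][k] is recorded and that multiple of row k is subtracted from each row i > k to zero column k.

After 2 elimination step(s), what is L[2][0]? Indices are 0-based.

L[2][0] = 8

k=0: U[0][0]=5
  eliminate (1,0): mult=9, new row 1: (0, 6, 3); set L[1][0]=9
  eliminate (2,0): mult=8, new row 2: (0, 10, 7); set L[2][0]=8
k=1: U[1][1]=6
  eliminate (2,1): mult=9, new row 2: (0, 0, 2); set L[2][1]=9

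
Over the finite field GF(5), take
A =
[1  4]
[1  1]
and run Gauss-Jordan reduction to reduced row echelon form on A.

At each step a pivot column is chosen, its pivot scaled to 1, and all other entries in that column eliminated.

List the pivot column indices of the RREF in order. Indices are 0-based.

pivot(0,0)=1: scale R0 → (1, 4)
  clear (1,0): R1 −= (1)R0 → (0, 2)
pivot(1,1)=2: scale R1 → (0, 1)
  clear (0,1): R0 −= (4)R1 → (1, 0)

pivot columns: 0, 1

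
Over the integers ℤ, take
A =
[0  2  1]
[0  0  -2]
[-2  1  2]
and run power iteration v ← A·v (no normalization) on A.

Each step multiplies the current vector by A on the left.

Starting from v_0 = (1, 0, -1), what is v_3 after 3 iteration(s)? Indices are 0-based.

v_3 = (12, 8, 0)

v_0 = (1, 0, -1).
v_1 = A·v_0 = (-1, 2, -4).
v_2 = A·v_1 = (0, 8, -4).
v_3 = A·v_2 = (12, 8, 0).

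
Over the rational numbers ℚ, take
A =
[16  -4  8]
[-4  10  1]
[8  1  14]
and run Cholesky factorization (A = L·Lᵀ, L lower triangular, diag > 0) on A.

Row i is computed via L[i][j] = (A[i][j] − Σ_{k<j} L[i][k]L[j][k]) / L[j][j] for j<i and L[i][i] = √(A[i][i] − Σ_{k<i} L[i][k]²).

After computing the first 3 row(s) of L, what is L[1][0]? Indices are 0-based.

Step 1: L[0][0] = √(16) = 4.
  L[1][0] = (-4) / L[0][0] = -1.
Step 2: L[1][1] = √(9) = 3.
  L[2][0] = (8) / L[0][0] = 2.
  L[2][1] = (3) / L[1][1] = 1.
Step 3: L[2][2] = √(9) = 3.

L[1][0] = -1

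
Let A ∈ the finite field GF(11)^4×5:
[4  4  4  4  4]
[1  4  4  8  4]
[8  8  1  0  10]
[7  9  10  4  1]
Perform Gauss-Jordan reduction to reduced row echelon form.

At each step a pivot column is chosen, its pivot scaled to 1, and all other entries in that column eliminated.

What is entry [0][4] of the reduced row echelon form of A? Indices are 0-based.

[1] R0 /= 4  ⇒  (1, 1, 1, 1, 1)
     R1 -= 1·R0  ⇒  (0, 3, 3, 7, 3)
     R2 -= 8·R0  ⇒  (0, 0, 4, 3, 2)
     R3 -= 7·R0  ⇒  (0, 2, 3, 8, 5)
[2] R1 /= 3  ⇒  (0, 1, 1, 6, 1)
     R0 -= 1·R1  ⇒  (1, 0, 0, 6, 0)
     R3 -= 2·R1  ⇒  (0, 0, 1, 7, 3)
[3] R2 /= 4  ⇒  (0, 0, 1, 9, 6)
     R1 -= 1·R2  ⇒  (0, 1, 0, 8, 6)
     R3 -= 1·R2  ⇒  (0, 0, 0, 9, 8)
[4] R3 /= 9  ⇒  (0, 0, 0, 1, 7)
     R0 -= 6·R3  ⇒  (1, 0, 0, 0, 2)
     R1 -= 8·R3  ⇒  (0, 1, 0, 0, 5)
     R2 -= 9·R3  ⇒  (0, 0, 1, 0, 9)

M[0][4] = 2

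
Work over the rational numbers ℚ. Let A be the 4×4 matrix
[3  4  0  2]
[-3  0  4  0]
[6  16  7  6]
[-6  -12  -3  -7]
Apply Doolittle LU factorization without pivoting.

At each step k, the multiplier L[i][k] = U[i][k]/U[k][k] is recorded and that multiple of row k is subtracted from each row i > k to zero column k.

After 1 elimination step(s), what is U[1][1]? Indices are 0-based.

U[1][1] = 4

Step 1: pivot at (0,0) is 3.
  row1 ← row1 − (-1)·row0  ⇒  L[1][0]=-1, U row1=(0, 4, 4, 2)
  row2 ← row2 − (2)·row0  ⇒  L[2][0]=2, U row2=(0, 8, 7, 2)
  row3 ← row3 − (-2)·row0  ⇒  L[3][0]=-2, U row3=(0, -4, -3, -3)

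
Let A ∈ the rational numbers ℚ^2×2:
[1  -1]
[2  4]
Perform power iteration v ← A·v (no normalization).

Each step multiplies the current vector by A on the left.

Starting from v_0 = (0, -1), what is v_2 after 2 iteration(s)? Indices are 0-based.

v_0 = (0, -1).
v_1 = A·v_0 = (1, -4).
v_2 = A·v_1 = (5, -14).

v_2 = (5, -14)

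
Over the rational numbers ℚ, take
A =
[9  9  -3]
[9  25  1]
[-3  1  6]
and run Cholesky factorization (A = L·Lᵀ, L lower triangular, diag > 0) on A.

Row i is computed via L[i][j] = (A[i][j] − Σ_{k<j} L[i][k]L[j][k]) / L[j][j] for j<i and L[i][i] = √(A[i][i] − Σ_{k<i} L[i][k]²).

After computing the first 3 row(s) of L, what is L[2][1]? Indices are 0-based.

L[2][1] = 1

Step 1: L[0][0] = √(9) = 3.
  L[1][0] = (9) / L[0][0] = 3.
Step 2: L[1][1] = √(16) = 4.
  L[2][0] = (-3) / L[0][0] = -1.
  L[2][1] = (4) / L[1][1] = 1.
Step 3: L[2][2] = √(4) = 2.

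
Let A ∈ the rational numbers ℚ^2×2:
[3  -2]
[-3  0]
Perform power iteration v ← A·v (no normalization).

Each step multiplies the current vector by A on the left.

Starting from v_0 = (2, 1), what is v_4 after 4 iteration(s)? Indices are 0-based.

v_4 = (432, -288)

v_0 = (2, 1).
v_1 = A·v_0 = (4, -6).
v_2 = A·v_1 = (24, -12).
v_3 = A·v_2 = (96, -72).
v_4 = A·v_3 = (432, -288).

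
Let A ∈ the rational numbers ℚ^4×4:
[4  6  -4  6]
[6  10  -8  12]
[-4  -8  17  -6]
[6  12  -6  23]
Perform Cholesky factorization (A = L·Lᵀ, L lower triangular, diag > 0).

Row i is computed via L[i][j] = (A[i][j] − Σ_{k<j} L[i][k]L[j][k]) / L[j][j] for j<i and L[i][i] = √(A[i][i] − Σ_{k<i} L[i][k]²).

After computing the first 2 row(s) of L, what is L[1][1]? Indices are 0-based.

Step 1: L[0][0] = √(4) = 2.
  L[1][0] = (6) / L[0][0] = 3.
Step 2: L[1][1] = √(1) = 1.

L[1][1] = 1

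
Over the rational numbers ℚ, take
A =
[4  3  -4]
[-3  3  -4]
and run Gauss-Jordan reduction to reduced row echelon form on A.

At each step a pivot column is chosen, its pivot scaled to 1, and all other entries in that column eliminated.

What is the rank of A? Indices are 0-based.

step 1: normalize row 0 (÷4) = (1, 3/4, -1)
  row 1: subtract -3×row0 = (0, 21/4, -7)
step 2: normalize row 1 (÷21/4) = (0, 1, -4/3)
  row 0: subtract 3/4×row1 = (1, 0, 0)

rank = 2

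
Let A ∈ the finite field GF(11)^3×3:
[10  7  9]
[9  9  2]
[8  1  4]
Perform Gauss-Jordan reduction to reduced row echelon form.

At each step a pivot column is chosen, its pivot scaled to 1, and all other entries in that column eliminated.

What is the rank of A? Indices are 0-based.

rank = 3

pivot(0,0)=10: scale R0 → (1, 4, 2)
  clear (1,0): R1 −= (9)R0 → (0, 6, 6)
  clear (2,0): R2 −= (8)R0 → (0, 2, 10)
pivot(1,1)=6: scale R1 → (0, 1, 1)
  clear (0,1): R0 −= (4)R1 → (1, 0, 9)
  clear (2,1): R2 −= (2)R1 → (0, 0, 8)
pivot(2,2)=8: scale R2 → (0, 0, 1)
  clear (0,2): R0 −= (9)R2 → (1, 0, 0)
  clear (1,2): R1 −= (1)R2 → (0, 1, 0)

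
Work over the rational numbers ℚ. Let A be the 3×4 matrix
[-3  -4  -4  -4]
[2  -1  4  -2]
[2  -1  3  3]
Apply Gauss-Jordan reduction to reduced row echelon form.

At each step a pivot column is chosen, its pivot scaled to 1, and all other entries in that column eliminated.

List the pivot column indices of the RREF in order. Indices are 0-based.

pivot columns: 0, 1, 2

[1] R0 /= -3  ⇒  (1, 4/3, 4/3, 4/3)
     R1 -= 2·R0  ⇒  (0, -11/3, 4/3, -14/3)
     R2 -= 2·R0  ⇒  (0, -11/3, 1/3, 1/3)
[2] R1 /= -11/3  ⇒  (0, 1, -4/11, 14/11)
     R0 -= 4/3·R1  ⇒  (1, 0, 20/11, -4/11)
     R2 -= -11/3·R1  ⇒  (0, 0, -1, 5)
[3] R2 /= -1  ⇒  (0, 0, 1, -5)
     R0 -= 20/11·R2  ⇒  (1, 0, 0, 96/11)
     R1 -= -4/11·R2  ⇒  (0, 1, 0, -6/11)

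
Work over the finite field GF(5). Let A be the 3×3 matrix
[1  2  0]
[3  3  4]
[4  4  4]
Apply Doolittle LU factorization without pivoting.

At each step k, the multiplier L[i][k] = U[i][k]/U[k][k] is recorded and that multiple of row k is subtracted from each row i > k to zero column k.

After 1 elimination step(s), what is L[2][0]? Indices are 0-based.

k=0: U[0][0]=1
  eliminate (1,0): mult=3, new row 1: (0, 2, 4); set L[1][0]=3
  eliminate (2,0): mult=4, new row 2: (0, 1, 4); set L[2][0]=4

L[2][0] = 4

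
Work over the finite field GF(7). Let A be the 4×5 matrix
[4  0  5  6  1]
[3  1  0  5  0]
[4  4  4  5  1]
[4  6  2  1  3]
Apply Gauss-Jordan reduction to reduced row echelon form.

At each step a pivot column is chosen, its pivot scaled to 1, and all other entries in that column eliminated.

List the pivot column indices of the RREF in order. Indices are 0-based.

pivot columns: 0, 1, 2, 3

[1] R0 /= 4  ⇒  (1, 0, 3, 5, 2)
     R1 -= 3·R0  ⇒  (0, 1, 5, 4, 1)
     R2 -= 4·R0  ⇒  (0, 4, 6, 6, 0)
     R3 -= 4·R0  ⇒  (0, 6, 4, 2, 2)
[2] R1 /= 1  ⇒  (0, 1, 5, 4, 1)
     R2 -= 4·R1  ⇒  (0, 0, 0, 4, 3)
     R3 -= 6·R1  ⇒  (0, 0, 2, 6, 3)
[3] R2 <-> R3
[3] R2 /= 2  ⇒  (0, 0, 1, 3, 5)
     R0 -= 3·R2  ⇒  (1, 0, 0, 3, 1)
     R1 -= 5·R2  ⇒  (0, 1, 0, 3, 4)
[4] R3 /= 4  ⇒  (0, 0, 0, 1, 6)
     R0 -= 3·R3  ⇒  (1, 0, 0, 0, 4)
     R1 -= 3·R3  ⇒  (0, 1, 0, 0, 0)
     R2 -= 3·R3  ⇒  (0, 0, 1, 0, 1)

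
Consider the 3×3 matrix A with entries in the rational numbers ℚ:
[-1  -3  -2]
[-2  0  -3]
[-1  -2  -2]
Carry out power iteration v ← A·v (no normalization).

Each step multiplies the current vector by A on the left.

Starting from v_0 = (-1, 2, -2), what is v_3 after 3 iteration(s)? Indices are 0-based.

v_0 = (-1, 2, -2).
v_1 = A·v_0 = (-1, 8, 1).
v_2 = A·v_1 = (-25, -1, -17).
v_3 = A·v_2 = (62, 101, 61).

v_3 = (62, 101, 61)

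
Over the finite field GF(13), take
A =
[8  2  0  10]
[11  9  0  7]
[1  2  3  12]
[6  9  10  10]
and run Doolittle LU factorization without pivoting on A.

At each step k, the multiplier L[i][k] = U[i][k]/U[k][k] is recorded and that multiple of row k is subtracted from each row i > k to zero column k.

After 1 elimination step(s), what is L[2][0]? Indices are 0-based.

k=0: U[0][0]=8
  eliminate (1,0): mult=3, new row 1: (0, 3, 0, 3); set L[1][0]=3
  eliminate (2,0): mult=5, new row 2: (0, 5, 3, 1); set L[2][0]=5
  eliminate (3,0): mult=4, new row 3: (0, 1, 10, 9); set L[3][0]=4

L[2][0] = 5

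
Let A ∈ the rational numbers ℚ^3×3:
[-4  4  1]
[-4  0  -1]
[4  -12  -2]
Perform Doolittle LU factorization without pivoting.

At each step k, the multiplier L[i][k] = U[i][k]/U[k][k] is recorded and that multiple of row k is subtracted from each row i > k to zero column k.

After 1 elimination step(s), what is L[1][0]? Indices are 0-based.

L[1][0] = 1

[col 0] pivot -4
  R1 -= 1*R0 → (0, -4, -2)  (L[1][0] := 1)
  R2 -= -1*R0 → (0, -8, -1)  (L[2][0] := -1)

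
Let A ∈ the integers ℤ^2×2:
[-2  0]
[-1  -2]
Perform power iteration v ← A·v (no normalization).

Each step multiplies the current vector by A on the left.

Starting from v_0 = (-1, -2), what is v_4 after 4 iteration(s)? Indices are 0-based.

v_4 = (-16, -64)

v_0 = (-1, -2).
v_1 = A·v_0 = (2, 5).
v_2 = A·v_1 = (-4, -12).
v_3 = A·v_2 = (8, 28).
v_4 = A·v_3 = (-16, -64).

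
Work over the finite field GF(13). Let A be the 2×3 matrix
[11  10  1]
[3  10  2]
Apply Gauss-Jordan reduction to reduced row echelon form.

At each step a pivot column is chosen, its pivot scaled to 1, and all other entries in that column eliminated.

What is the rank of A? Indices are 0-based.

rank = 2

step 1: normalize row 0 (÷11) = (1, 8, 6)
  row 1: subtract 3×row0 = (0, 12, 10)
step 2: normalize row 1 (÷12) = (0, 1, 3)
  row 0: subtract 8×row1 = (1, 0, 8)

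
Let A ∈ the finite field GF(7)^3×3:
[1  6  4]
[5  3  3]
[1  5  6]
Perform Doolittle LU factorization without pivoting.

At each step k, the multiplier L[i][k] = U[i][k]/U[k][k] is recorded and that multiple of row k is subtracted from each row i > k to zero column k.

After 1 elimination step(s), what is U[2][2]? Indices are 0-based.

Step 1: pivot at (0,0) is 1.
  row1 ← row1 − (5)·row0  ⇒  L[1][0]=5, U row1=(0, 1, 4)
  row2 ← row2 − (1)·row0  ⇒  L[2][0]=1, U row2=(0, 6, 2)

U[2][2] = 2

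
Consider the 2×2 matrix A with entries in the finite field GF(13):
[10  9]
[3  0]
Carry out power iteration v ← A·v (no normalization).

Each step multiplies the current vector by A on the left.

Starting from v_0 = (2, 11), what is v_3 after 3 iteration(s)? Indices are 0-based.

v_0 = (2, 11).
v_1 = A·v_0 = (2, 6).
v_2 = A·v_1 = (9, 6).
v_3 = A·v_2 = (1, 1).

v_3 = (1, 1)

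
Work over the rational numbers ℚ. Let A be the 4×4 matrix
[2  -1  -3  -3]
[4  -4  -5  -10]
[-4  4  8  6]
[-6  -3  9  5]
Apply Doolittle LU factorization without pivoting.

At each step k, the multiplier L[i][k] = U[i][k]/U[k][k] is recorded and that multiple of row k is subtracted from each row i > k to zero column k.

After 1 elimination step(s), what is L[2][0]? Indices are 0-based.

k=0: U[0][0]=2
  eliminate (1,0): mult=2, new row 1: (0, -2, 1, -4); set L[1][0]=2
  eliminate (2,0): mult=-2, new row 2: (0, 2, 2, 0); set L[2][0]=-2
  eliminate (3,0): mult=-3, new row 3: (0, -6, 0, -4); set L[3][0]=-3

L[2][0] = -2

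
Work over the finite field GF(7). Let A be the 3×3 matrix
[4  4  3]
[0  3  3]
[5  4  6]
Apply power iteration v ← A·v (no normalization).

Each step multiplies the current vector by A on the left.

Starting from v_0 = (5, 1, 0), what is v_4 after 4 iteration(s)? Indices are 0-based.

v_4 = (1, 1, 6)

v_0 = (5, 1, 0).
v_1 = A·v_0 = (3, 3, 1).
v_2 = A·v_1 = (6, 5, 5).
v_3 = A·v_2 = (3, 2, 3).
v_4 = A·v_3 = (1, 1, 6).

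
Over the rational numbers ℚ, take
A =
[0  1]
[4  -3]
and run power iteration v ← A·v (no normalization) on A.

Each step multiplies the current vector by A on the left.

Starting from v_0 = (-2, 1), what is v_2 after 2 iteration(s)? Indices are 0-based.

v_0 = (-2, 1).
v_1 = A·v_0 = (1, -11).
v_2 = A·v_1 = (-11, 37).

v_2 = (-11, 37)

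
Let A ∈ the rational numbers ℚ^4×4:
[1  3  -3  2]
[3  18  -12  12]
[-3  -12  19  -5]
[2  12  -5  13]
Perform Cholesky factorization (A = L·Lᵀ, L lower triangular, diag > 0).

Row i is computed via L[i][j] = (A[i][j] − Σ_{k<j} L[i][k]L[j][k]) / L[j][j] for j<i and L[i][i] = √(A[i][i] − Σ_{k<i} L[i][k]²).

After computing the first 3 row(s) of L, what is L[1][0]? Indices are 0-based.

L[1][0] = 3

Step 1: L[0][0] = √(1) = 1.
  L[1][0] = (3) / L[0][0] = 3.
Step 2: L[1][1] = √(9) = 3.
  L[2][0] = (-3) / L[0][0] = -3.
  L[2][1] = (-3) / L[1][1] = -1.
Step 3: L[2][2] = √(9) = 3.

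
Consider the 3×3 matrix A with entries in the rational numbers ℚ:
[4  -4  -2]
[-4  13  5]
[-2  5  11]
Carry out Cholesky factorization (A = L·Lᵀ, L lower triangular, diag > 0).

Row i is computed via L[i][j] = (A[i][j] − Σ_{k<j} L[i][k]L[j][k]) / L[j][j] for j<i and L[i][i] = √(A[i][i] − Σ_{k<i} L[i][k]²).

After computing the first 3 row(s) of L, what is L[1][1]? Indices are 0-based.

Step 1: L[0][0] = √(4) = 2.
  L[1][0] = (-4) / L[0][0] = -2.
Step 2: L[1][1] = √(9) = 3.
  L[2][0] = (-2) / L[0][0] = -1.
  L[2][1] = (3) / L[1][1] = 1.
Step 3: L[2][2] = √(9) = 3.

L[1][1] = 3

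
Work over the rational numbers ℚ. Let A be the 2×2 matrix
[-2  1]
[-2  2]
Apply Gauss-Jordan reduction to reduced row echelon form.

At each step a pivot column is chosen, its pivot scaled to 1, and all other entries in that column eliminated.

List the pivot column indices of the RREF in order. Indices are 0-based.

step 1: normalize row 0 (÷-2) = (1, -1/2)
  row 1: subtract -2×row0 = (0, 1)
step 2: normalize row 1 (÷1) = (0, 1)
  row 0: subtract -1/2×row1 = (1, 0)

pivot columns: 0, 1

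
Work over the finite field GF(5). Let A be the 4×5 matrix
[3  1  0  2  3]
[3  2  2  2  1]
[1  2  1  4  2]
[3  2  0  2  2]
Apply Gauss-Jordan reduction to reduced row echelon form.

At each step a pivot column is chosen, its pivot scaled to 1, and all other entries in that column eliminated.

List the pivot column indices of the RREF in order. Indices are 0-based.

step 1: normalize row 0 (÷3) = (1, 2, 0, 4, 1)
  row 1: subtract 3×row0 = (0, 1, 2, 0, 3)
  row 2: subtract 1×row0 = (0, 0, 1, 0, 1)
  row 3: subtract 3×row0 = (0, 1, 0, 0, 4)
step 2: normalize row 1 (÷1) = (0, 1, 2, 0, 3)
  row 0: subtract 2×row1 = (1, 0, 1, 4, 0)
  row 3: subtract 1×row1 = (0, 0, 3, 0, 1)
step 3: normalize row 2 (÷1) = (0, 0, 1, 0, 1)
  row 0: subtract 1×row2 = (1, 0, 0, 4, 4)
  row 1: subtract 2×row2 = (0, 1, 0, 0, 1)
  row 3: subtract 3×row2 = (0, 0, 0, 0, 3)
skip col 3 (zero from row 3)
step 4: normalize row 3 (÷3) = (0, 0, 0, 0, 1)
  row 0: subtract 4×row3 = (1, 0, 0, 4, 0)
  row 1: subtract 1×row3 = (0, 1, 0, 0, 0)
  row 2: subtract 1×row3 = (0, 0, 1, 0, 0)

pivot columns: 0, 1, 2, 4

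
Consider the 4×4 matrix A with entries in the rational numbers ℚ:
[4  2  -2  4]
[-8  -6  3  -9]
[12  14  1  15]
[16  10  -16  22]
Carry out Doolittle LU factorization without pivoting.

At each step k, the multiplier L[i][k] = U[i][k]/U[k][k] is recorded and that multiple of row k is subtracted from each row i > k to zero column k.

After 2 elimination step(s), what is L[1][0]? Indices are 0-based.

L[1][0] = -2

k=0: U[0][0]=4
  eliminate (1,0): mult=-2, new row 1: (0, -2, -1, -1); set L[1][0]=-2
  eliminate (2,0): mult=3, new row 2: (0, 8, 7, 3); set L[2][0]=3
  eliminate (3,0): mult=4, new row 3: (0, 2, -8, 6); set L[3][0]=4
k=1: U[1][1]=-2
  eliminate (2,1): mult=-4, new row 2: (0, 0, 3, -1); set L[2][1]=-4
  eliminate (3,1): mult=-1, new row 3: (0, 0, -9, 5); set L[3][1]=-1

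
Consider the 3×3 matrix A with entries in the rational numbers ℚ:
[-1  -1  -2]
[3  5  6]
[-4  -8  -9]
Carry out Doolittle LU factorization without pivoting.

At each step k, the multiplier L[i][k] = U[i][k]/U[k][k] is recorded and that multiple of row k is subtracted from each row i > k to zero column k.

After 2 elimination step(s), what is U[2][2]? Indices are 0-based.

[col 0] pivot -1
  R1 -= -3*R0 → (0, 2, 0)  (L[1][0] := -3)
  R2 -= 4*R0 → (0, -4, -1)  (L[2][0] := 4)
[col 1] pivot 2
  R2 -= -2*R1 → (0, 0, -1)  (L[2][1] := -2)

U[2][2] = -1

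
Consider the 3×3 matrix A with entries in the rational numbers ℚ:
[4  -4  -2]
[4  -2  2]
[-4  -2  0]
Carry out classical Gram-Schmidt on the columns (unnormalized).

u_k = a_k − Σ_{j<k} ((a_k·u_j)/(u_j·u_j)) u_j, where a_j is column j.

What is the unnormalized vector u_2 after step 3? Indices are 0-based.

Step 1: u_0 = a_0 = (4, 4, -4).
Step 2: u_1 = a_1 − (-1/3)·u_0 = (-8/3, -2/3, -10/3).
Step 3: u_2 = a_2 − (0)·u_0 − (3/14)·u_1 = (-10/7, 15/7, 5/7).

u_2 = (-10/7, 15/7, 5/7)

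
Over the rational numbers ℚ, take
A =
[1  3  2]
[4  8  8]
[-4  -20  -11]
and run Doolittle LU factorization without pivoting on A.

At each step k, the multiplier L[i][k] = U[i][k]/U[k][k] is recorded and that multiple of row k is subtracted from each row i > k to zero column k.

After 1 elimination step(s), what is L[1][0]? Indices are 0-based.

[col 0] pivot 1
  R1 -= 4*R0 → (0, -4, 0)  (L[1][0] := 4)
  R2 -= -4*R0 → (0, -8, -3)  (L[2][0] := -4)

L[1][0] = 4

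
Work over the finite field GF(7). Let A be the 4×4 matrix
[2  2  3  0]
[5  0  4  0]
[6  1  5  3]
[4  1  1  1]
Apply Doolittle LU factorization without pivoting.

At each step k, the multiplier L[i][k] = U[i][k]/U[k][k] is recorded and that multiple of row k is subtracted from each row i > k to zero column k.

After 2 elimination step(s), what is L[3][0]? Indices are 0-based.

Step 1: pivot at (0,0) is 2.
  row1 ← row1 − (6)·row0  ⇒  L[1][0]=6, U row1=(0, 2, 0, 0)
  row2 ← row2 − (3)·row0  ⇒  L[2][0]=3, U row2=(0, 2, 3, 3)
  row3 ← row3 − (2)·row0  ⇒  L[3][0]=2, U row3=(0, 4, 2, 1)
Step 2: pivot at (1,1) is 2.
  row2 ← row2 − (1)·row1  ⇒  L[2][1]=1, U row2=(0, 0, 3, 3)
  row3 ← row3 − (2)·row1  ⇒  L[3][1]=2, U row3=(0, 0, 2, 1)

L[3][0] = 2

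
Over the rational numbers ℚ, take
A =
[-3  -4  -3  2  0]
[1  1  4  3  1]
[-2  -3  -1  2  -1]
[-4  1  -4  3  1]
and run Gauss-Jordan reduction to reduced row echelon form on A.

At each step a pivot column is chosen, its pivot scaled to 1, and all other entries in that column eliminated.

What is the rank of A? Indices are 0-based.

rank = 4

pivot(0,0)=-3: scale R0 → (1, 4/3, 1, -2/3, 0)
  clear (1,0): R1 −= (1)R0 → (0, -1/3, 3, 11/3, 1)
  clear (2,0): R2 −= (-2)R0 → (0, -1/3, 1, 2/3, -1)
  clear (3,0): R3 −= (-4)R0 → (0, 19/3, 0, 1/3, 1)
pivot(1,1)=-1/3: scale R1 → (0, 1, -9, -11, -3)
  clear (0,1): R0 −= (4/3)R1 → (1, 0, 13, 14, 4)
  clear (2,1): R2 −= (-1/3)R1 → (0, 0, -2, -3, -2)
  clear (3,1): R3 −= (19/3)R1 → (0, 0, 57, 70, 20)
pivot(2,2)=-2: scale R2 → (0, 0, 1, 3/2, 1)
  clear (0,2): R0 −= (13)R2 → (1, 0, 0, -11/2, -9)
  clear (1,2): R1 −= (-9)R2 → (0, 1, 0, 5/2, 6)
  clear (3,2): R3 −= (57)R2 → (0, 0, 0, -31/2, -37)
pivot(3,3)=-31/2: scale R3 → (0, 0, 0, 1, 74/31)
  clear (0,3): R0 −= (-11/2)R3 → (1, 0, 0, 0, 128/31)
  clear (1,3): R1 −= (5/2)R3 → (0, 1, 0, 0, 1/31)
  clear (2,3): R2 −= (3/2)R3 → (0, 0, 1, 0, -80/31)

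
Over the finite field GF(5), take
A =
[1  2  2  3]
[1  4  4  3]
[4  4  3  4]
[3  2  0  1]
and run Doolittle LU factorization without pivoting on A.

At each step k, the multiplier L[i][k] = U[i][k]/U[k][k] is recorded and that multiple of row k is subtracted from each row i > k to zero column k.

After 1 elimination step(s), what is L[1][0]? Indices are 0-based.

L[1][0] = 1

[col 0] pivot 1
  R1 -= 1*R0 → (0, 2, 2, 0)  (L[1][0] := 1)
  R2 -= 4*R0 → (0, 1, 0, 2)  (L[2][0] := 4)
  R3 -= 3*R0 → (0, 1, 4, 2)  (L[3][0] := 3)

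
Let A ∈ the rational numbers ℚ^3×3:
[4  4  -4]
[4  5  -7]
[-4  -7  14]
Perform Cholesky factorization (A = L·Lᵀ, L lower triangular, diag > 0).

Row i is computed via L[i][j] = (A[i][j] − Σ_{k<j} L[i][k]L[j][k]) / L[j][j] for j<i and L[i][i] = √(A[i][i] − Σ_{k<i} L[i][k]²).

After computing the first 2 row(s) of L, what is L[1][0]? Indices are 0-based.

L[1][0] = 2

Step 1: L[0][0] = √(4) = 2.
  L[1][0] = (4) / L[0][0] = 2.
Step 2: L[1][1] = √(1) = 1.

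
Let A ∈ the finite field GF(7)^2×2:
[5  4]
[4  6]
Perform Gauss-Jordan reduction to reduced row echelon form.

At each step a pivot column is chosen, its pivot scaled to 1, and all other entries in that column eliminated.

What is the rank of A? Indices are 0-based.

rank = 1

[1] R0 /= 5  ⇒  (1, 5)
     R1 -= 4·R0  ⇒  (0, 0)
column 1 empty below row 1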